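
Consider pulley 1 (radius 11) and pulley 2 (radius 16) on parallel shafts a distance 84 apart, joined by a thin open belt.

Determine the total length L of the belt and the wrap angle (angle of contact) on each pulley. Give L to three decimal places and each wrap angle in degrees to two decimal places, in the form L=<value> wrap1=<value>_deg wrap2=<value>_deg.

open belt: β = asin((r2−r1)/C) = asin(5/84) = 3.4125°
wrap1 = π − 2β = 173.1750°
wrap2 = π + 2β = 186.8250°
tangent length = C·cosβ = 83.8511
L = r1·wrap1 + r2·wrap2 + 2·C·cosβ = 11·3.0225 + 16·3.2607 + 2·83.8511 = 253.1207

L=253.121 wrap1=173.18_deg wrap2=186.82_deg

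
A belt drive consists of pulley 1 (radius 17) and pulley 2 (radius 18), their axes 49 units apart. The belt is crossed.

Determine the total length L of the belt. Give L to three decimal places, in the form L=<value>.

crossed belt: β = asin((r1+r2)/C) = asin(35/49) = 45.5847°
wrap1 = wrap2 = π + 2β = 271.1694°
tangent length = C·cosβ = 34.2929
L = (r1+r2)·wrap + 2·C·cosβ = 35·4.7328 + 2·34.2929 = 234.2337

L=234.234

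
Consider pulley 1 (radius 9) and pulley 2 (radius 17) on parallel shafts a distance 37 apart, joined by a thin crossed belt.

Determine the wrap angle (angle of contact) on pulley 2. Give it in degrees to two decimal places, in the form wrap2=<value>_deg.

crossed belt: β = asin((r1+r2)/C) = asin(26/37) = 44.6442°
wrap1 = wrap2 = π + 2β = 269.2885°

wrap2=269.29_deg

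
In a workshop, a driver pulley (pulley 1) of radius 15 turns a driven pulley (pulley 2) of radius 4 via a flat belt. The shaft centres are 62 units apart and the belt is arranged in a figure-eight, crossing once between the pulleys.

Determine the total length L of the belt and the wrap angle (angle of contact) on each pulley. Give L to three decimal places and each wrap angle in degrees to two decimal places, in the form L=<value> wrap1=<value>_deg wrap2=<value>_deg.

crossed belt: β = asin((r1+r2)/C) = asin(19/62) = 17.8455°
wrap1 = wrap2 = π + 2β = 215.6910°
tangent length = C·cosβ = 59.0169
L = (r1+r2)·wrap + 2·C·cosβ = 19·3.7645 + 2·59.0169 = 189.5597

L=189.560 wrap1=215.69_deg wrap2=215.69_deg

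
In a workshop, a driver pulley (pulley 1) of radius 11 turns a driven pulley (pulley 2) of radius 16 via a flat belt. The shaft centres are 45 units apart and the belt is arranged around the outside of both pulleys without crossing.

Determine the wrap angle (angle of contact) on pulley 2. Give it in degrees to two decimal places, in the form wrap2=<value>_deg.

open belt: β = asin((r2−r1)/C) = asin(5/45) = 6.3794°
wrap1 = π − 2β = 167.2413°
wrap2 = π + 2β = 192.7587°

wrap2=192.76_deg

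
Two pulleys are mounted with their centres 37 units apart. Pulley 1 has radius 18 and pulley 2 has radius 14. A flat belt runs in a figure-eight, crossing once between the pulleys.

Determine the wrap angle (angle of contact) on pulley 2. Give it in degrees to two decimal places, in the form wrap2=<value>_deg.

crossed belt: β = asin((r1+r2)/C) = asin(32/37) = 59.8673°
wrap1 = wrap2 = π + 2β = 299.7346°

wrap2=299.73_deg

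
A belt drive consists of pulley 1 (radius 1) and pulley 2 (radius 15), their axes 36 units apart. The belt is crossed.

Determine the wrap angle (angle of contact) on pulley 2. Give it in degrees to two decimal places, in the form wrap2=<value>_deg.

wrap2=232.78_deg

crossed belt: β = asin((r1+r2)/C) = asin(16/36) = 26.3878°
wrap1 = wrap2 = π + 2β = 232.7756°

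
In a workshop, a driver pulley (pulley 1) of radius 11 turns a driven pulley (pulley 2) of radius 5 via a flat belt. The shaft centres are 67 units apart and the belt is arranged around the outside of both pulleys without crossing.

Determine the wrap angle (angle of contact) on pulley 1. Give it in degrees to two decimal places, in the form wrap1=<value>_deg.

open belt: β = asin((r2−r1)/C) = asin(-6/67) = -5.1378°
wrap1 = π − 2β = 190.2757°
wrap2 = π + 2β = 169.7243°

wrap1=190.28_deg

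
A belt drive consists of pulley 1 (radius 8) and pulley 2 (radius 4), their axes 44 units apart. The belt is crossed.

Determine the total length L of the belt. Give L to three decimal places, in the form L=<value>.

L=128.993

crossed belt: β = asin((r1+r2)/C) = asin(12/44) = 15.8266°
wrap1 = wrap2 = π + 2β = 211.6532°
tangent length = C·cosβ = 42.3320
L = (r1+r2)·wrap + 2·C·cosβ = 12·3.6940 + 2·42.3320 = 128.9926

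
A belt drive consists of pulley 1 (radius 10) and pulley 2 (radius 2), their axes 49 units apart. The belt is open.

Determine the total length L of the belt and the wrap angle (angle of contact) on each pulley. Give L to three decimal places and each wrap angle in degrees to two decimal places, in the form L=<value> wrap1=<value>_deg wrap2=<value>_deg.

L=137.008 wrap1=198.79_deg wrap2=161.21_deg

open belt: β = asin((r2−r1)/C) = asin(-8/49) = -9.3965°
wrap1 = π − 2β = 198.7930°
wrap2 = π + 2β = 161.2070°
tangent length = C·cosβ = 48.3425
L = r1·wrap1 + r2·wrap2 + 2·C·cosβ = 10·3.4696 + 2·2.8136 + 2·48.3425 = 137.0082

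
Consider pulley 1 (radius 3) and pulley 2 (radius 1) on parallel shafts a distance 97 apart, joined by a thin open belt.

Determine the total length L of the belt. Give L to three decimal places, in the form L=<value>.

L=206.608

open belt: β = asin((r2−r1)/C) = asin(-2/97) = -1.1814°
wrap1 = π − 2β = 182.3629°
wrap2 = π + 2β = 177.6371°
tangent length = C·cosβ = 96.9794
L = r1·wrap1 + r2·wrap2 + 2·C·cosβ = 3·3.1828 + 1·3.1004 + 2·96.9794 = 206.6076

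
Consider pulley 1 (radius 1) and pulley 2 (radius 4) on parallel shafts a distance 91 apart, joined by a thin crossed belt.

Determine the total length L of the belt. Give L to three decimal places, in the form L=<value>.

crossed belt: β = asin((r1+r2)/C) = asin(5/91) = 3.1497°
wrap1 = wrap2 = π + 2β = 186.2994°
tangent length = C·cosβ = 90.8625
L = (r1+r2)·wrap + 2·C·cosβ = 5·3.2515 + 2·90.8625 = 197.9828

L=197.983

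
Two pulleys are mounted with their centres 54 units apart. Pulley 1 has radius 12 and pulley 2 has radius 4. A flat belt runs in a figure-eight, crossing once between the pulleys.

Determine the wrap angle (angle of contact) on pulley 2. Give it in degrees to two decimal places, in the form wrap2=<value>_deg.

crossed belt: β = asin((r1+r2)/C) = asin(16/54) = 17.2353°
wrap1 = wrap2 = π + 2β = 214.4706°

wrap2=214.47_deg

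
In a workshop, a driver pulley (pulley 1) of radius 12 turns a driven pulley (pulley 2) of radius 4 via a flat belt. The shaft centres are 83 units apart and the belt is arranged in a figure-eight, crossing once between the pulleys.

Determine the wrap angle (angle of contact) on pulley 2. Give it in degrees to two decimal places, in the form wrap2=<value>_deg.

crossed belt: β = asin((r1+r2)/C) = asin(16/83) = 11.1145°
wrap1 = wrap2 = π + 2β = 202.2291°

wrap2=202.23_deg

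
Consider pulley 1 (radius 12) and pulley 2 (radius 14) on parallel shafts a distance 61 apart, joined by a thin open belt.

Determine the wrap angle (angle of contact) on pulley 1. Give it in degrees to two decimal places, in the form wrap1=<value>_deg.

open belt: β = asin((r2−r1)/C) = asin(2/61) = 1.8789°
wrap1 = π − 2β = 176.2422°
wrap2 = π + 2β = 183.7578°

wrap1=176.24_deg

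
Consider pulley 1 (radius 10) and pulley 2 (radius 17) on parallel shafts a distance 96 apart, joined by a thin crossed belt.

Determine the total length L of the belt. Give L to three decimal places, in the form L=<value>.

L=284.468

crossed belt: β = asin((r1+r2)/C) = asin(27/96) = 16.3348°
wrap1 = wrap2 = π + 2β = 212.6696°
tangent length = C·cosβ = 92.1249
L = (r1+r2)·wrap + 2·C·cosβ = 27·3.7118 + 2·92.1249 = 284.4680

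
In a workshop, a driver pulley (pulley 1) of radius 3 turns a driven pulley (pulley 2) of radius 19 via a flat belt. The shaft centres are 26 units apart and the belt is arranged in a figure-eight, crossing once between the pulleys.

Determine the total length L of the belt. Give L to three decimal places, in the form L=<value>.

crossed belt: β = asin((r1+r2)/C) = asin(22/26) = 57.7958°
wrap1 = wrap2 = π + 2β = 295.5915°
tangent length = C·cosβ = 13.8564
L = (r1+r2)·wrap + 2·C·cosβ = 22·5.1590 + 2·13.8564 = 141.2118

L=141.212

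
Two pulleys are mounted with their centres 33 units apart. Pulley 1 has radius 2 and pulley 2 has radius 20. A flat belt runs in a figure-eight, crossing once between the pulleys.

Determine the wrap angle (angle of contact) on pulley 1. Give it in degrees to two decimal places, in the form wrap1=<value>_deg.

wrap1=263.62_deg

crossed belt: β = asin((r1+r2)/C) = asin(22/33) = 41.8103°
wrap1 = wrap2 = π + 2β = 263.6206°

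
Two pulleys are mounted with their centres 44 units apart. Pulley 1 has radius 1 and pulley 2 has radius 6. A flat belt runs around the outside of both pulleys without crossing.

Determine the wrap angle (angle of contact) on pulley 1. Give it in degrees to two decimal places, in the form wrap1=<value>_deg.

wrap1=166.95_deg

open belt: β = asin((r2−r1)/C) = asin(5/44) = 6.5250°
wrap1 = π − 2β = 166.9500°
wrap2 = π + 2β = 193.0500°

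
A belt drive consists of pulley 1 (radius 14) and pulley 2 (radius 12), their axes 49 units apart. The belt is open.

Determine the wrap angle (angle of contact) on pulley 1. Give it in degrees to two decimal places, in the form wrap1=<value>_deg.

wrap1=184.68_deg

open belt: β = asin((r2−r1)/C) = asin(-2/49) = -2.3393°
wrap1 = π − 2β = 184.6785°
wrap2 = π + 2β = 175.3215°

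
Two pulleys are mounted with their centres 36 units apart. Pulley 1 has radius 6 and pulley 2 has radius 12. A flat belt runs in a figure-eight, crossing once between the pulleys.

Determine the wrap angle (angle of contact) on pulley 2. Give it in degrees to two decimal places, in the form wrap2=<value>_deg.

wrap2=240.00_deg

crossed belt: β = asin((r1+r2)/C) = asin(18/36) = 30.0000°
wrap1 = wrap2 = π + 2β = 240.0000°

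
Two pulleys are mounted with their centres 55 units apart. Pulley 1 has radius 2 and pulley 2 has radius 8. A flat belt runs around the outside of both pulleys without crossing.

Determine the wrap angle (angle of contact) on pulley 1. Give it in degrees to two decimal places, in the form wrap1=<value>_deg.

wrap1=167.47_deg

open belt: β = asin((r2−r1)/C) = asin(6/55) = 6.2629°
wrap1 = π − 2β = 167.4742°
wrap2 = π + 2β = 192.5258°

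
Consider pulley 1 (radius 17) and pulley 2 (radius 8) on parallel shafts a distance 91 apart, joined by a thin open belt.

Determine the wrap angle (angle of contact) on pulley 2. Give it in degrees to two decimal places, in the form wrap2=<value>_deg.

open belt: β = asin((r2−r1)/C) = asin(-9/91) = -5.6759°
wrap1 = π − 2β = 191.3518°
wrap2 = π + 2β = 168.6482°

wrap2=168.65_deg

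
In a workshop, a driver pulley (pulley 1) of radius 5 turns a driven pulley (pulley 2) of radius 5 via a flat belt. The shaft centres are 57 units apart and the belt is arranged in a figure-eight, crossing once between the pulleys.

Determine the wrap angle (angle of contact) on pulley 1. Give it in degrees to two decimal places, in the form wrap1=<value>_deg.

wrap1=200.21_deg

crossed belt: β = asin((r1+r2)/C) = asin(10/57) = 10.1042°
wrap1 = wrap2 = π + 2β = 200.2084°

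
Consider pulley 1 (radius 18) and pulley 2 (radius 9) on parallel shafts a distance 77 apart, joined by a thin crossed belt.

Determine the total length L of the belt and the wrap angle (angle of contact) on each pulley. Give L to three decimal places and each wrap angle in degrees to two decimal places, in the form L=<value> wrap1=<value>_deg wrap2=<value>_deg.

L=248.391 wrap1=221.05_deg wrap2=221.05_deg

crossed belt: β = asin((r1+r2)/C) = asin(27/77) = 20.5270°
wrap1 = wrap2 = π + 2β = 221.0541°
tangent length = C·cosβ = 72.1110
L = (r1+r2)·wrap + 2·C·cosβ = 27·3.8581 + 2·72.1110 = 248.3913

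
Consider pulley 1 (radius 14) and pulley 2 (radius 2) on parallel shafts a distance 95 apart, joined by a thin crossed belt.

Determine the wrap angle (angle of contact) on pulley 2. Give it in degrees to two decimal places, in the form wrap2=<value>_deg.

wrap2=199.39_deg

crossed belt: β = asin((r1+r2)/C) = asin(16/95) = 9.6960°
wrap1 = wrap2 = π + 2β = 199.3921°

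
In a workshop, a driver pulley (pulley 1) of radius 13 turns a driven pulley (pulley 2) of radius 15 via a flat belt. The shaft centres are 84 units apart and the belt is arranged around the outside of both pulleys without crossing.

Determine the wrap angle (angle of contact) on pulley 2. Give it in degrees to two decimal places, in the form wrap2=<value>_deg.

open belt: β = asin((r2−r1)/C) = asin(2/84) = 1.3643°
wrap1 = π − 2β = 177.2714°
wrap2 = π + 2β = 182.7286°

wrap2=182.73_deg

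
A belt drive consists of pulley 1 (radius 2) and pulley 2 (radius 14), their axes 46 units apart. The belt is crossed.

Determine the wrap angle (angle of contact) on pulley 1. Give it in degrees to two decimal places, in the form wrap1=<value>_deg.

wrap1=220.71_deg

crossed belt: β = asin((r1+r2)/C) = asin(16/46) = 20.3544°
wrap1 = wrap2 = π + 2β = 220.7088°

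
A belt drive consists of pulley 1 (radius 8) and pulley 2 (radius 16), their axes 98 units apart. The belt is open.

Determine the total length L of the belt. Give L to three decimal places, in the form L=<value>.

open belt: β = asin((r2−r1)/C) = asin(8/98) = 4.6824°
wrap1 = π − 2β = 170.6352°
wrap2 = π + 2β = 189.3648°
tangent length = C·cosβ = 97.6729
L = r1·wrap1 + r2·wrap2 + 2·C·cosβ = 8·2.9781 + 16·3.3050 + 2·97.6729 = 272.0516

L=272.052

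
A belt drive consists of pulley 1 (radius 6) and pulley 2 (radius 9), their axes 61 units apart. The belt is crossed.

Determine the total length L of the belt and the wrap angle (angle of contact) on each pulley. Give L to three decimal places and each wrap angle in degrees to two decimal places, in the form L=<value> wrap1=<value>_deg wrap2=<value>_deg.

crossed belt: β = asin((r1+r2)/C) = asin(15/61) = 14.2351°
wrap1 = wrap2 = π + 2β = 208.4702°
tangent length = C·cosβ = 59.1270
L = (r1+r2)·wrap + 2·C·cosβ = 15·3.6385 + 2·59.1270 = 172.8313

L=172.831 wrap1=208.47_deg wrap2=208.47_deg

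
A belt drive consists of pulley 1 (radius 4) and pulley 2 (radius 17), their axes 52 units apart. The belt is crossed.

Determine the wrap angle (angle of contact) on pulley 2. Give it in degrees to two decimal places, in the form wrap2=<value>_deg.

wrap2=227.64_deg

crossed belt: β = asin((r1+r2)/C) = asin(21/52) = 23.8188°
wrap1 = wrap2 = π + 2β = 227.6377°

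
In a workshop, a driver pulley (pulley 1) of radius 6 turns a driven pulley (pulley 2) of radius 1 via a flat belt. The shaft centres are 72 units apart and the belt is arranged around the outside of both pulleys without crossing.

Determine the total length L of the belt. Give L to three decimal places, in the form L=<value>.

open belt: β = asin((r2−r1)/C) = asin(-5/72) = -3.9821°
wrap1 = π − 2β = 187.9642°
wrap2 = π + 2β = 172.0358°
tangent length = C·cosβ = 71.8262
L = r1·wrap1 + r2·wrap2 + 2·C·cosβ = 6·3.2806 + 1·3.0026 + 2·71.8262 = 166.3385

L=166.339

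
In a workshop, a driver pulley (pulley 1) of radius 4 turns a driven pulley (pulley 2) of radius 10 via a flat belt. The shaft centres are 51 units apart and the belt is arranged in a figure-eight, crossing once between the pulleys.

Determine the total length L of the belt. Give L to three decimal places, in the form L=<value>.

L=149.850

crossed belt: β = asin((r1+r2)/C) = asin(14/51) = 15.9328°
wrap1 = wrap2 = π + 2β = 211.8656°
tangent length = C·cosβ = 49.0408
L = (r1+r2)·wrap + 2·C·cosβ = 14·3.6978 + 2·49.0408 = 149.8501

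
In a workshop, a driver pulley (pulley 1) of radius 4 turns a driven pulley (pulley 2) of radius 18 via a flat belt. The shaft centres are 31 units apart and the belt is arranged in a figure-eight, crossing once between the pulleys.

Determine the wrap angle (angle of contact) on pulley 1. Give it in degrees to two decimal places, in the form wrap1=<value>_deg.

crossed belt: β = asin((r1+r2)/C) = asin(22/31) = 45.2087°
wrap1 = wrap2 = π + 2β = 270.4174°

wrap1=270.42_deg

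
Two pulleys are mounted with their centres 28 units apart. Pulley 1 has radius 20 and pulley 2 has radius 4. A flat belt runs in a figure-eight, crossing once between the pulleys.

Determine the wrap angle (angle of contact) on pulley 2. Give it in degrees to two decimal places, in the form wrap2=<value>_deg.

crossed belt: β = asin((r1+r2)/C) = asin(24/28) = 58.9973°
wrap1 = wrap2 = π + 2β = 297.9946°

wrap2=297.99_deg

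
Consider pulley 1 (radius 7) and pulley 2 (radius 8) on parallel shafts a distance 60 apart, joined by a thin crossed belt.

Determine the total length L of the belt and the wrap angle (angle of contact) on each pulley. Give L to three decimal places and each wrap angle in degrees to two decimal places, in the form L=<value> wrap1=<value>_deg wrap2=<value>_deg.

crossed belt: β = asin((r1+r2)/C) = asin(15/60) = 14.4775°
wrap1 = wrap2 = π + 2β = 208.9550°
tangent length = C·cosβ = 58.0948
L = (r1+r2)·wrap + 2·C·cosβ = 15·3.6470 + 2·58.0948 = 170.8938

L=170.894 wrap1=208.96_deg wrap2=208.96_deg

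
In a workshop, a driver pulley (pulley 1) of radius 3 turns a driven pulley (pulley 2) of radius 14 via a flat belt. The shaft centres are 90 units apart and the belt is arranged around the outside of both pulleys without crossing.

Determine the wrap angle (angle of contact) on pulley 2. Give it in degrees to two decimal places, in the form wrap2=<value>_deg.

open belt: β = asin((r2−r1)/C) = asin(11/90) = 7.0204°
wrap1 = π − 2β = 165.9593°
wrap2 = π + 2β = 194.0407°

wrap2=194.04_deg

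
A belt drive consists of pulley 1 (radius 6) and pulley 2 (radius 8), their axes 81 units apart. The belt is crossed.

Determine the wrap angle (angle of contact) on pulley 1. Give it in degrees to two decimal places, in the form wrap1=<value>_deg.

wrap1=199.91_deg

crossed belt: β = asin((r1+r2)/C) = asin(14/81) = 9.9530°
wrap1 = wrap2 = π + 2β = 199.9059°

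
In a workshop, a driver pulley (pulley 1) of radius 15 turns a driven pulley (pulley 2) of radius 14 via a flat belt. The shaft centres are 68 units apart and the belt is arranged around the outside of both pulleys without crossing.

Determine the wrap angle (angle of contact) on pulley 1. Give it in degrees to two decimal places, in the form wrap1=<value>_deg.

wrap1=181.69_deg

open belt: β = asin((r2−r1)/C) = asin(-1/68) = -0.8426°
wrap1 = π − 2β = 181.6852°
wrap2 = π + 2β = 178.3148°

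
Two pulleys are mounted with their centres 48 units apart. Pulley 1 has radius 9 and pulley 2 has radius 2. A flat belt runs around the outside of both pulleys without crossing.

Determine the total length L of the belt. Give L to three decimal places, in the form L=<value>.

open belt: β = asin((r2−r1)/C) = asin(-7/48) = -8.3855°
wrap1 = π − 2β = 196.7711°
wrap2 = π + 2β = 163.2289°
tangent length = C·cosβ = 47.4868
L = r1·wrap1 + r2·wrap2 + 2·C·cosβ = 9·3.4343 + 2·2.8489 + 2·47.4868 = 131.5802

L=131.580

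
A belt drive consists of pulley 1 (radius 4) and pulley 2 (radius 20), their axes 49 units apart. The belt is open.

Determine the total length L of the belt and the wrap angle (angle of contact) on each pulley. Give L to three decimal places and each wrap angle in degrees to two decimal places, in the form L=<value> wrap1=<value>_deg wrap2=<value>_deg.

L=178.671 wrap1=141.88_deg wrap2=218.12_deg

open belt: β = asin((r2−r1)/C) = asin(16/49) = 19.0583°
wrap1 = π − 2β = 141.8833°
wrap2 = π + 2β = 218.1167°
tangent length = C·cosβ = 46.3141
L = r1·wrap1 + r2·wrap2 + 2·C·cosβ = 4·2.4763 + 20·3.8069 + 2·46.3141 = 178.6707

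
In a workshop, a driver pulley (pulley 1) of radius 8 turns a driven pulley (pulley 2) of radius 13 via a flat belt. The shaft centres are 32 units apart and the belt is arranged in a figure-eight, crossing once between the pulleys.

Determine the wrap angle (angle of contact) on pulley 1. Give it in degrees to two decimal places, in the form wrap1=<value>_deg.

wrap1=262.03_deg

crossed belt: β = asin((r1+r2)/C) = asin(21/32) = 41.0145°
wrap1 = wrap2 = π + 2β = 262.0290°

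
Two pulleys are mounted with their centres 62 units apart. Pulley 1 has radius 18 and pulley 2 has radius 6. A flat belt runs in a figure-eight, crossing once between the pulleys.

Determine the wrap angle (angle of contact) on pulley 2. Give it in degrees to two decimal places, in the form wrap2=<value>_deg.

wrap2=225.55_deg

crossed belt: β = asin((r1+r2)/C) = asin(24/62) = 22.7740°
wrap1 = wrap2 = π + 2β = 225.5479°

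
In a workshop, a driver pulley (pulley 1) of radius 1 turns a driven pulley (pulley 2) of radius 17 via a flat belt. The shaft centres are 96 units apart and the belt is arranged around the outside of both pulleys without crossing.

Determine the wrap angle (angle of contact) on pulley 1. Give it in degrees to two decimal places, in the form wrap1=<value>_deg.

wrap1=160.81_deg

open belt: β = asin((r2−r1)/C) = asin(16/96) = 9.5941°
wrap1 = π − 2β = 160.8119°
wrap2 = π + 2β = 199.1881°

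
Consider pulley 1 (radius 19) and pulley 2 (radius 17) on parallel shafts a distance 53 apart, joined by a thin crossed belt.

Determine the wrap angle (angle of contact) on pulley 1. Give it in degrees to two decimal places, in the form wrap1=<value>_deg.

wrap1=265.57_deg

crossed belt: β = asin((r1+r2)/C) = asin(36/53) = 42.7847°
wrap1 = wrap2 = π + 2β = 265.5694°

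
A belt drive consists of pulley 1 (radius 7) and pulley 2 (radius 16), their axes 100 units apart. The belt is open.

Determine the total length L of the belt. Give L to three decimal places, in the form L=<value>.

L=273.067

open belt: β = asin((r2−r1)/C) = asin(9/100) = 5.1636°
wrap1 = π − 2β = 169.6728°
wrap2 = π + 2β = 190.3272°
tangent length = C·cosβ = 99.5942
L = r1·wrap1 + r2·wrap2 + 2·C·cosβ = 7·2.9613 + 16·3.3218 + 2·99.5942 = 273.0672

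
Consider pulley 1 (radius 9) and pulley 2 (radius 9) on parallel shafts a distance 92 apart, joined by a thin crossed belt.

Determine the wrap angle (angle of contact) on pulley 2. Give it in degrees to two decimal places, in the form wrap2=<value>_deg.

wrap2=202.57_deg

crossed belt: β = asin((r1+r2)/C) = asin(18/92) = 11.2828°
wrap1 = wrap2 = π + 2β = 202.5656°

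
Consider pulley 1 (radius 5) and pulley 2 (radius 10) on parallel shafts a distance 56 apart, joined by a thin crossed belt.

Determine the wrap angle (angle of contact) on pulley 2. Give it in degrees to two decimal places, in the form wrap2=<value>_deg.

wrap2=211.07_deg

crossed belt: β = asin((r1+r2)/C) = asin(15/56) = 15.5368°
wrap1 = wrap2 = π + 2β = 211.0736°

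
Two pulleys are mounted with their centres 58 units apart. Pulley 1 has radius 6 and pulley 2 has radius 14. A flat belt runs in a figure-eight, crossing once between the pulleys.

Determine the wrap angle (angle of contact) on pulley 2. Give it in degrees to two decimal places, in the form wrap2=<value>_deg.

wrap2=220.34_deg

crossed belt: β = asin((r1+r2)/C) = asin(20/58) = 20.1713°
wrap1 = wrap2 = π + 2β = 220.3425°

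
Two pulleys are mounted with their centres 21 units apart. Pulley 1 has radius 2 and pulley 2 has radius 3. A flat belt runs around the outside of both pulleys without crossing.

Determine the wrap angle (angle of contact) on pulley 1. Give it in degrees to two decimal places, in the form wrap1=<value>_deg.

open belt: β = asin((r2−r1)/C) = asin(1/21) = 2.7294°
wrap1 = π − 2β = 174.5412°
wrap2 = π + 2β = 185.4588°

wrap1=174.54_deg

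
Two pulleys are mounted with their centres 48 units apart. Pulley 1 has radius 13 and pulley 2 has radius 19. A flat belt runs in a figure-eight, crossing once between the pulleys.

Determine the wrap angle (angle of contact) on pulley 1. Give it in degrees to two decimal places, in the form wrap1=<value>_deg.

wrap1=263.62_deg

crossed belt: β = asin((r1+r2)/C) = asin(32/48) = 41.8103°
wrap1 = wrap2 = π + 2β = 263.6206°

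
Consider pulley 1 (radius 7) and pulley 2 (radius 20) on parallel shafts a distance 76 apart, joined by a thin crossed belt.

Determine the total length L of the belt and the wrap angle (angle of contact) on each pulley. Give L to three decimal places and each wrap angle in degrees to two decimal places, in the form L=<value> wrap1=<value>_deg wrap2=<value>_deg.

crossed belt: β = asin((r1+r2)/C) = asin(27/76) = 20.8096°
wrap1 = wrap2 = π + 2β = 221.6191°
tangent length = C·cosβ = 71.0422
L = (r1+r2)·wrap + 2·C·cosβ = 27·3.8680 + 2·71.0422 = 246.5200

L=246.520 wrap1=221.62_deg wrap2=221.62_deg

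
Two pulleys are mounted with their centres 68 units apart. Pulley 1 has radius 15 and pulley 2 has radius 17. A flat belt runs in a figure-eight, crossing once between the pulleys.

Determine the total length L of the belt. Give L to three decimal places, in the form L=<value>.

crossed belt: β = asin((r1+r2)/C) = asin(32/68) = 28.0725°
wrap1 = wrap2 = π + 2β = 236.1450°
tangent length = C·cosβ = 60.0000
L = (r1+r2)·wrap + 2·C·cosβ = 32·4.1215 + 2·60.0000 = 251.8882

L=251.888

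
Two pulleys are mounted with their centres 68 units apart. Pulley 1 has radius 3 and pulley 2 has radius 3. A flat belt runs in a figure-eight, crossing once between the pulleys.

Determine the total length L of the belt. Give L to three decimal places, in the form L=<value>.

crossed belt: β = asin((r1+r2)/C) = asin(6/68) = 5.0621°
wrap1 = wrap2 = π + 2β = 190.1242°
tangent length = C·cosβ = 67.7348
L = (r1+r2)·wrap + 2·C·cosβ = 6·3.3183 + 2·67.7348 = 155.3793

L=155.379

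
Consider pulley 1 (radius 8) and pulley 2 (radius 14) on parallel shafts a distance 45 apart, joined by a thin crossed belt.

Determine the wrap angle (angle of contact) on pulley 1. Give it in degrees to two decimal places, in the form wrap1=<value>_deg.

wrap1=238.54_deg

crossed belt: β = asin((r1+r2)/C) = asin(22/45) = 29.2676°
wrap1 = wrap2 = π + 2β = 238.5352°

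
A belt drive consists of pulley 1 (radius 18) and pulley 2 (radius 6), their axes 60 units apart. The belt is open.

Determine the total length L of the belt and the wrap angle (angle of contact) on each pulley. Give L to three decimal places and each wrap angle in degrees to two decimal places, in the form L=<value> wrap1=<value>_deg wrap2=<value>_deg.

L=197.806 wrap1=203.07_deg wrap2=156.93_deg

open belt: β = asin((r2−r1)/C) = asin(-12/60) = -11.5370°
wrap1 = π − 2β = 203.0739°
wrap2 = π + 2β = 156.9261°
tangent length = C·cosβ = 58.7878
L = r1·wrap1 + r2·wrap2 + 2·C·cosβ = 18·3.5443 + 6·2.7389 + 2·58.7878 = 197.8063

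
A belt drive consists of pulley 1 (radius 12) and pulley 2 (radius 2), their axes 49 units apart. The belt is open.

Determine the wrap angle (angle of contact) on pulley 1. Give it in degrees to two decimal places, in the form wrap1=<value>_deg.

open belt: β = asin((r2−r1)/C) = asin(-10/49) = -11.7757°
wrap1 = π − 2β = 203.5515°
wrap2 = π + 2β = 156.4485°

wrap1=203.55_deg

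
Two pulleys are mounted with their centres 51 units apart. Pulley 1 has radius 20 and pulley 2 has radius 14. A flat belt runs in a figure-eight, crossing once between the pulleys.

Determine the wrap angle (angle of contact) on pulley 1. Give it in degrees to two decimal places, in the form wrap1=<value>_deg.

crossed belt: β = asin((r1+r2)/C) = asin(34/51) = 41.8103°
wrap1 = wrap2 = π + 2β = 263.6206°

wrap1=263.62_deg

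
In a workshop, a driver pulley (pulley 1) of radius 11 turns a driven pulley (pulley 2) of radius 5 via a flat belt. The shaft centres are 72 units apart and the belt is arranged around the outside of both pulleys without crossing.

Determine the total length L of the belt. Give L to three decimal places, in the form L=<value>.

L=194.766

open belt: β = asin((r2−r1)/C) = asin(-6/72) = -4.7802°
wrap1 = π − 2β = 189.5604°
wrap2 = π + 2β = 170.4396°
tangent length = C·cosβ = 71.7496
L = r1·wrap1 + r2·wrap2 + 2·C·cosβ = 11·3.3085 + 5·2.9747 + 2·71.7496 = 194.7658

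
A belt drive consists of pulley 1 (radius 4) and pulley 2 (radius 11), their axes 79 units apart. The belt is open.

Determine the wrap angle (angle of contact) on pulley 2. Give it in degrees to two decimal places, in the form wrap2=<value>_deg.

wrap2=190.17_deg

open belt: β = asin((r2−r1)/C) = asin(7/79) = 5.0835°
wrap1 = π − 2β = 169.8330°
wrap2 = π + 2β = 190.1670°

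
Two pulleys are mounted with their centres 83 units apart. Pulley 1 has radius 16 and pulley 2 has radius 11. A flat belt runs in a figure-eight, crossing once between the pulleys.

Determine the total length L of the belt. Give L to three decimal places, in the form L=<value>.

crossed belt: β = asin((r1+r2)/C) = asin(27/83) = 18.9838°
wrap1 = wrap2 = π + 2β = 217.9676°
tangent length = C·cosβ = 78.4857
L = (r1+r2)·wrap + 2·C·cosβ = 27·3.8043 + 2·78.4857 = 259.6862

L=259.686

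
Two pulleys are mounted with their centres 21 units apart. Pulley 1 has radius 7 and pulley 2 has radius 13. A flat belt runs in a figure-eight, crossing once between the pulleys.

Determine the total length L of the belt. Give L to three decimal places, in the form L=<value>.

L=126.076

crossed belt: β = asin((r1+r2)/C) = asin(20/21) = 72.2472°
wrap1 = wrap2 = π + 2β = 324.4944°
tangent length = C·cosβ = 6.4031
L = (r1+r2)·wrap + 2·C·cosβ = 20·5.6635 + 2·6.4031 = 126.0762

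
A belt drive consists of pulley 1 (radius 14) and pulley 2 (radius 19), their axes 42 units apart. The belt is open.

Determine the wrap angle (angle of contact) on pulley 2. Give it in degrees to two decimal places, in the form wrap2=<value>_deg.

open belt: β = asin((r2−r1)/C) = asin(5/42) = 6.8371°
wrap1 = π − 2β = 166.3257°
wrap2 = π + 2β = 193.6743°

wrap2=193.67_deg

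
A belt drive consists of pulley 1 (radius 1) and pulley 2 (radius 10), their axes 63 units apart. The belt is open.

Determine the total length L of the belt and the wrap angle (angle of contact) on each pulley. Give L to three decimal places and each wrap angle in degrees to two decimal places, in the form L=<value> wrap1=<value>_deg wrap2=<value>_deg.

open belt: β = asin((r2−r1)/C) = asin(9/63) = 8.2132°
wrap1 = π − 2β = 163.5736°
wrap2 = π + 2β = 196.4264°
tangent length = C·cosβ = 62.3538
L = r1·wrap1 + r2·wrap2 + 2·C·cosβ = 1·2.8549 + 10·3.4283 + 2·62.3538 = 161.8454

L=161.845 wrap1=163.57_deg wrap2=196.43_deg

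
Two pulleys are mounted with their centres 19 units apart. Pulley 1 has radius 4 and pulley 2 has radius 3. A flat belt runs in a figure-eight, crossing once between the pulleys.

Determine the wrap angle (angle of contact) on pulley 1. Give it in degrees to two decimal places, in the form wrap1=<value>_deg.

crossed belt: β = asin((r1+r2)/C) = asin(7/19) = 21.6183°
wrap1 = wrap2 = π + 2β = 223.2365°

wrap1=223.24_deg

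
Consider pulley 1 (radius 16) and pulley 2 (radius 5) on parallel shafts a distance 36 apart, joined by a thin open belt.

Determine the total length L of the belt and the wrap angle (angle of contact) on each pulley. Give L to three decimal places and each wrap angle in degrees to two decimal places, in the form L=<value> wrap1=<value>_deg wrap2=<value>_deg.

L=141.361 wrap1=215.58_deg wrap2=144.42_deg

open belt: β = asin((r2−r1)/C) = asin(-11/36) = -17.7916°
wrap1 = π − 2β = 215.5832°
wrap2 = π + 2β = 144.4168°
tangent length = C·cosβ = 34.2783
L = r1·wrap1 + r2·wrap2 + 2·C·cosβ = 16·3.7626 + 5·2.5205 + 2·34.2783 = 141.3615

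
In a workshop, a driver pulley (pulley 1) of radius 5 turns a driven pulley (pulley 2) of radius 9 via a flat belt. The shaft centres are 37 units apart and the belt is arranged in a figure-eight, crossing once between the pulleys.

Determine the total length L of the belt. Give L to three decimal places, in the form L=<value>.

L=123.346

crossed belt: β = asin((r1+r2)/C) = asin(14/37) = 22.2333°
wrap1 = wrap2 = π + 2β = 224.4665°
tangent length = C·cosβ = 34.2491
L = (r1+r2)·wrap + 2·C·cosβ = 14·3.9177 + 2·34.2491 = 123.3457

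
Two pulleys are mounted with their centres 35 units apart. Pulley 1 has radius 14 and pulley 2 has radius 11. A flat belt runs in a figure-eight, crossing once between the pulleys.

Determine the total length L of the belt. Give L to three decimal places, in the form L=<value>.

L=167.310

crossed belt: β = asin((r1+r2)/C) = asin(25/35) = 45.5847°
wrap1 = wrap2 = π + 2β = 271.1694°
tangent length = C·cosβ = 24.4949
L = (r1+r2)·wrap + 2·C·cosβ = 25·4.7328 + 2·24.4949 = 167.3098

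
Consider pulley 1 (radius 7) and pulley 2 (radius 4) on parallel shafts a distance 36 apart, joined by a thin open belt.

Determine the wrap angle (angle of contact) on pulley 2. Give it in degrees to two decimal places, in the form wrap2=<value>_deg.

wrap2=170.44_deg

open belt: β = asin((r2−r1)/C) = asin(-3/36) = -4.7802°
wrap1 = π − 2β = 189.5604°
wrap2 = π + 2β = 170.4396°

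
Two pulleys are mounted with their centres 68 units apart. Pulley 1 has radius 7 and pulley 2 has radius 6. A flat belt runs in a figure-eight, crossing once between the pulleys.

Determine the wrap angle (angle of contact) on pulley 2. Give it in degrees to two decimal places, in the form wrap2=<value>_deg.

crossed belt: β = asin((r1+r2)/C) = asin(13/68) = 11.0214°
wrap1 = wrap2 = π + 2β = 202.0429°

wrap2=202.04_deg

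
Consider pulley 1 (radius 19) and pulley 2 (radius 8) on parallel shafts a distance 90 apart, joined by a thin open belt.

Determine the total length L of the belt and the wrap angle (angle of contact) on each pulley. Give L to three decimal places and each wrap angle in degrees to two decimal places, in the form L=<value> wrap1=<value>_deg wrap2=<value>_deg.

L=266.169 wrap1=194.04_deg wrap2=165.96_deg

open belt: β = asin((r2−r1)/C) = asin(-11/90) = -7.0204°
wrap1 = π − 2β = 194.0407°
wrap2 = π + 2β = 165.9593°
tangent length = C·cosβ = 89.3252
L = r1·wrap1 + r2·wrap2 + 2·C·cosβ = 19·3.3866 + 8·2.8965 + 2·89.3252 = 266.1691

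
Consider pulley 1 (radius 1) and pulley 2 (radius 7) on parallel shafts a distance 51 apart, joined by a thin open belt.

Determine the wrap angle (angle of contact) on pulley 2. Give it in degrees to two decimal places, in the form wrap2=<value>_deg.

open belt: β = asin((r2−r1)/C) = asin(6/51) = 6.7563°
wrap1 = π − 2β = 166.4873°
wrap2 = π + 2β = 193.5127°

wrap2=193.51_deg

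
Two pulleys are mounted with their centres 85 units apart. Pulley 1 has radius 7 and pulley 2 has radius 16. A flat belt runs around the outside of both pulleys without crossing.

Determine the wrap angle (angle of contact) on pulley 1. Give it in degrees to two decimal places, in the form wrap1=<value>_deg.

open belt: β = asin((r2−r1)/C) = asin(9/85) = 6.0780°
wrap1 = π − 2β = 167.8440°
wrap2 = π + 2β = 192.1560°

wrap1=167.84_deg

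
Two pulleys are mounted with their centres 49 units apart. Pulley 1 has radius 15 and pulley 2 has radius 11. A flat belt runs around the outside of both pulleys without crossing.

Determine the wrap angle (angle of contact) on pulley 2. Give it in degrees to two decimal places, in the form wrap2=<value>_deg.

open belt: β = asin((r2−r1)/C) = asin(-4/49) = -4.6824°
wrap1 = π − 2β = 189.3648°
wrap2 = π + 2β = 170.6352°

wrap2=170.64_deg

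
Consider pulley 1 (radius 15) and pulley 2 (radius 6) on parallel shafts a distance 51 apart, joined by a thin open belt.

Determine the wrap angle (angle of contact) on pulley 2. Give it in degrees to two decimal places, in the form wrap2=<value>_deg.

wrap2=159.67_deg

open belt: β = asin((r2−r1)/C) = asin(-9/51) = -10.1642°
wrap1 = π − 2β = 200.3285°
wrap2 = π + 2β = 159.6715°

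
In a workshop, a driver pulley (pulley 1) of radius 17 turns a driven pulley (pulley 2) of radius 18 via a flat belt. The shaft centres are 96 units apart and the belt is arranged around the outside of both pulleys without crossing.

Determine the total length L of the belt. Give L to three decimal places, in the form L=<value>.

L=301.966

open belt: β = asin((r2−r1)/C) = asin(1/96) = 0.5968°
wrap1 = π − 2β = 178.8063°
wrap2 = π + 2β = 181.1937°
tangent length = C·cosβ = 95.9948
L = r1·wrap1 + r2·wrap2 + 2·C·cosβ = 17·3.1208 + 18·3.1624 + 2·95.9948 = 301.9662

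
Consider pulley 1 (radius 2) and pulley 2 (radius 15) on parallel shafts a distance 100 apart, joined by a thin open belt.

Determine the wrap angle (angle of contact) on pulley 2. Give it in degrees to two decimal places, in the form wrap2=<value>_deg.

wrap2=194.94_deg

open belt: β = asin((r2−r1)/C) = asin(13/100) = 7.4696°
wrap1 = π − 2β = 165.0608°
wrap2 = π + 2β = 194.9392°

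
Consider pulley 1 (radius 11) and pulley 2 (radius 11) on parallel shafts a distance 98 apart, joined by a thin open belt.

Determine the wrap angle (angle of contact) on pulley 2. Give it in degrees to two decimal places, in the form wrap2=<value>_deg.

open belt: β = asin((r2−r1)/C) = asin(0/98) = 0.0000°
wrap1 = π − 2β = 180.0000°
wrap2 = π + 2β = 180.0000°

wrap2=180.00_deg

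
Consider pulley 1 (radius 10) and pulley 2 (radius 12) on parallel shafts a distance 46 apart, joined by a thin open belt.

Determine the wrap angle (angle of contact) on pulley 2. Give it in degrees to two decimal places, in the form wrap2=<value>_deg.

wrap2=184.98_deg

open belt: β = asin((r2−r1)/C) = asin(2/46) = 2.4919°
wrap1 = π − 2β = 175.0162°
wrap2 = π + 2β = 184.9838°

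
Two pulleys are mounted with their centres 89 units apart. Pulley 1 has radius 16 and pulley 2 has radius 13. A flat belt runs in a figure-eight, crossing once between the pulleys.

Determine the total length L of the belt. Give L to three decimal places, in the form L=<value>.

crossed belt: β = asin((r1+r2)/C) = asin(29/89) = 19.0166°
wrap1 = wrap2 = π + 2β = 218.0333°
tangent length = C·cosβ = 84.1427
L = (r1+r2)·wrap + 2·C·cosβ = 29·3.8054 + 2·84.1427 = 278.6420

L=278.642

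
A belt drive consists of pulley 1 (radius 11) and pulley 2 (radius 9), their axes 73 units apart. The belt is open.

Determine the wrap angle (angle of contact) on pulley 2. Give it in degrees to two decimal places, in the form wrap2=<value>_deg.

wrap2=176.86_deg

open belt: β = asin((r2−r1)/C) = asin(-2/73) = -1.5699°
wrap1 = π − 2β = 183.1399°
wrap2 = π + 2β = 176.8601°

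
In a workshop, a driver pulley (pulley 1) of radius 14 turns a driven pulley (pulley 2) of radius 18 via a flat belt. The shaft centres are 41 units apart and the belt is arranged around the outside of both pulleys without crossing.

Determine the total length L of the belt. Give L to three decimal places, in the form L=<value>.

L=182.922

open belt: β = asin((r2−r1)/C) = asin(4/41) = 5.5987°
wrap1 = π − 2β = 168.8025°
wrap2 = π + 2β = 191.1975°
tangent length = C·cosβ = 40.8044
L = r1·wrap1 + r2·wrap2 + 2·C·cosβ = 14·2.9462 + 18·3.3370 + 2·40.8044 = 182.9215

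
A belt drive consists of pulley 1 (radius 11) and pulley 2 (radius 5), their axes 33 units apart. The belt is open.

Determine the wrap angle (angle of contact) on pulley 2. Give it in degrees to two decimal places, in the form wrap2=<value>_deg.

wrap2=159.05_deg

open belt: β = asin((r2−r1)/C) = asin(-6/33) = -10.4757°
wrap1 = π − 2β = 200.9514°
wrap2 = π + 2β = 159.0486°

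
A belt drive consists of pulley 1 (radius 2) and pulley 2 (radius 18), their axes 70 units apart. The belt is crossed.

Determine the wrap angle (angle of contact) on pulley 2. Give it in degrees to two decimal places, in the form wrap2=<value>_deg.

crossed belt: β = asin((r1+r2)/C) = asin(20/70) = 16.6015°
wrap1 = wrap2 = π + 2β = 213.2031°

wrap2=213.20_deg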